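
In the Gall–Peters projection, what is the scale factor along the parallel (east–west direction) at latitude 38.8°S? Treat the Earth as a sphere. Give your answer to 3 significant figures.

The Gall–Peters projection is cylindrical equal-area with φ₀ = 45°. Cylindrical equal-area (φ₀ = 45°): h = cos φ / cos 45° along meridians, k = cos 45° / cos φ along parallels; h·k = 1.
k = cos 45° / cos 38.8° = 0.7071/0.7793 = 0.9073.

0.907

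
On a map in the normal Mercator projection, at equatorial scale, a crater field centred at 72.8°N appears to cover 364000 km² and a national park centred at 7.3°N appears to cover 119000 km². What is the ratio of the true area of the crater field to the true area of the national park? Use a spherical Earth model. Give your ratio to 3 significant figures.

0.272

Mercator's areal exaggeration is sec²φ; hence true area = (apparent area) · cos²φ.
True area of crater field: 364000 × cos²(72.8°) = 364000 × 0.08744 = 31830 km².
True area of national park: 119000 × cos²(7.3°) = 119000 × 0.9839 = 117100 km².
Ratio = 31830 / 117100 ≈ 0.272.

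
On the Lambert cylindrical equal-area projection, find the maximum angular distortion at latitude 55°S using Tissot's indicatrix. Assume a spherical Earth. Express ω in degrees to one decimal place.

The Lambert cylindrical equal-area projection is the cylindrical equal-area projection with its standard parallel at the equator (φ₀ = 0). A cylindrical equal-area projection with standard parallel φ₀ has meridian scale h = cos φ / cos φ₀ and parallel scale k = cos φ₀ / cos φ (so areas are preserved, h·k = 1).
At 55°: h = 0.5736, k = 1.743; principal scales a = 1.743, b = 0.5736.
sin(ω/2) = (a − b)/(a + b) = 1.170/2.317 = 0.5049, so ω = 2 arcsin(0.5049) ≈ 60.6°.

60.6°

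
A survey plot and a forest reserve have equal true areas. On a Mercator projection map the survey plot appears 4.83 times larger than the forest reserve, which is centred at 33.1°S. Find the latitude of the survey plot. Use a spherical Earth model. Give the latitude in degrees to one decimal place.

Mercator areal scale is sec²φ, so apparent-area ratio = sec²φ₁ / sec²φ₂ = cos²φ₂ / cos²φ₁.
cos²φ₂ / cos²φ₁ = 4.83  ⇒  cos φ₁ = cos 33.1° / √4.83 = 0.8377/2.198 = 0.3812.
φ₁ = arccos(0.3812) ≈ 67.6°.

67.6°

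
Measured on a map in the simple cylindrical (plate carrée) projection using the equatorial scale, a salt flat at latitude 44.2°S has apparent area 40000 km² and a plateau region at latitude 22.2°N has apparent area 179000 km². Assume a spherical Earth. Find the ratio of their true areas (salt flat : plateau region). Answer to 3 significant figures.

0.173

On the plate carrée, areal scale = h·k = 1 × sec φ, so true area = apparent × cos φ.
True area of salt flat: 40000 × cos(44.2°) = 40000 × 0.7169 = 28680 km².
True area of plateau region: 179000 × cos(22.2°) = 179000 × 0.9259 = 165700 km².
Ratio = 28680 / 165700 ≈ 0.173.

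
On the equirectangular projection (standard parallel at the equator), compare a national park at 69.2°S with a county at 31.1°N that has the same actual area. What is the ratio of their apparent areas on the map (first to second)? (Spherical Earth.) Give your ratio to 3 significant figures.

Plate carrée maps x = Rλ, y = Rφ. The meridian scale is h = 1 and the parallel scale is k = 1/cos φ = sec φ.
Areal scale at 69.2°: h·k = 1.000 × 2.816 = 2.816.
Areal scale at 31.1°: h·k = 1.000 × 1.168 = 1.168.
Ratio = 2.816/1.168 ≈ 2.41.

2.41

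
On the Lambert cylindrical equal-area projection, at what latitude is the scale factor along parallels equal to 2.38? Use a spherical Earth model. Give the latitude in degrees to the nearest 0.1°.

65.2°

The Lambert cylindrical equal-area projection is the cylindrical equal-area projection with its standard parallel at the equator (φ₀ = 0). For cylindrical equal-area with standard parallel φ₀, h = cos φ / cos φ₀ and k = cos φ₀ / cos φ, so h·k = 1.
k = cos φ₀ / cos φ = 2.38  ⇒  cos φ = cos 0° / 2.38 = 0.4202.
φ = arccos(0.4202) ≈ 65.2°.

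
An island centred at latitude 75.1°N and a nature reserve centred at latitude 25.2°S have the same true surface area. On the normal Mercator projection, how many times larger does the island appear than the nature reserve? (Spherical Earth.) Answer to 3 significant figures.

On Mercator, area is exaggerated by sec²φ = 1/cos²φ.
At 75.1°: sec²(75.1°) = 1/0.2571² = 15.12.
At 25.2°: sec²(25.2°) = 1/0.9048² = 1.221.
Ratio = 15.12/1.221 = cos²(25.2°)/cos²(75.1°) ≈ 12.4.

12.4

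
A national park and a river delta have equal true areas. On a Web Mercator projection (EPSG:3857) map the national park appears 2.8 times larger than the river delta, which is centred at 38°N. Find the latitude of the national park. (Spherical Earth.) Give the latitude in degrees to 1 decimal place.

On Mercator, (apparent₁)/(apparent₂) = sec²φ₁ / sec²φ₂ when true areas are equal.
cos²φ₂ / cos²φ₁ = 2.8  ⇒  cos φ₁ = cos 38° / √2.8 = 0.7880/1.673 = 0.4709.
φ₁ = arccos(0.4709) ≈ 61.9°.

61.9°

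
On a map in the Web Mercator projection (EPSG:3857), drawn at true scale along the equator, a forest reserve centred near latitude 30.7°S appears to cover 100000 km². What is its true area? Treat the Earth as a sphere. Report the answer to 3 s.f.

The Mercator projection is conformal; its linear scale factor is the same in every direction and equals sec φ = 1/cos φ.
Areal scale = k² = sec²φ = 1/cos²(30.7°) = 1/0.8599² = 1.353.
True area = apparent / (areal scale) = 100000 / 1.353 ≈ 73900 km².

73900 km²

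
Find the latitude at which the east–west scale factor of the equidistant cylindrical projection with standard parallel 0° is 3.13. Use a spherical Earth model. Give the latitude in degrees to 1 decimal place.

71.4°

Plate carrée: h = 1, k = sec φ along parallels.
sec φ = 3.13  ⇒  cos φ = 0.3195  ⇒  φ ≈ 71.4°.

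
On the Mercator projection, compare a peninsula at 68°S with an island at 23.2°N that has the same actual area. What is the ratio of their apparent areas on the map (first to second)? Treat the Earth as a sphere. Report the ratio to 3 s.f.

On Mercator, area is exaggerated by sec²φ = 1/cos²φ.
At 68°: sec²(68°) = 1/0.3746² = 7.126.
At 23.2°: sec²(23.2°) = 1/0.9191² = 1.184.
Ratio = 7.126/1.184 = cos²(23.2°)/cos²(68°) ≈ 6.02.

6.02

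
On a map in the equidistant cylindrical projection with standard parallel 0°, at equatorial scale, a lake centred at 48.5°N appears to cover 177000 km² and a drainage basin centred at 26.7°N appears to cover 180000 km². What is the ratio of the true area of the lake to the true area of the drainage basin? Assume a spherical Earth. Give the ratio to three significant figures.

Plate carrée has h = 1 and k = sec φ, giving areal scale sec φ; true area = (apparent area) · cos φ.
True area of lake: 177000 × cos(48.5°) = 177000 × 0.6626 = 117300 km².
True area of drainage basin: 180000 × cos(26.7°) = 180000 × 0.8934 = 160800 km².
Ratio = 117300 / 160800 ≈ 0.729.

0.729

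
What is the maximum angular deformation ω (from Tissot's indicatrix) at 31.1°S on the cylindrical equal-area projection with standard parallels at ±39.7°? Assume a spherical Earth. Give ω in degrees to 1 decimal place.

12.2°

For cylindrical equal-area with standard parallel φ₀, h = cos φ / cos φ₀ and k = cos φ₀ / cos φ, so h·k = 1.
At 31.1°: h = 1.113, k = 0.8986; principal scales a = 1.113, b = 0.8986.
sin(ω/2) = (a − b)/(a + b) = 0.2144/2.011 = 0.1066, so ω = 2 arcsin(0.1066) ≈ 12.2°.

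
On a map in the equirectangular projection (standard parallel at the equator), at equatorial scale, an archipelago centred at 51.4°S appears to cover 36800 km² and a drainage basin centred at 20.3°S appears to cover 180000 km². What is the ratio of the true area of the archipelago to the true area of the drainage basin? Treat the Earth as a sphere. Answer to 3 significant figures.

0.136

On the plate carrée, areal scale = h·k = 1 × sec φ, so true area = apparent × cos φ.
True area of archipelago: 36800 × cos(51.4°) = 36800 × 0.6239 = 22960 km².
True area of drainage basin: 180000 × cos(20.3°) = 180000 × 0.9379 = 168800 km².
Ratio = 22960 / 168800 ≈ 0.136.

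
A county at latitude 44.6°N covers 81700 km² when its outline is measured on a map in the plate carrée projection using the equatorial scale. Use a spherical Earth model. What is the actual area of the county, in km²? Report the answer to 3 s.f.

58200 km²

In the plate carrée (x = Rλ, y = Rφ), meridians are true-scale (h = 1) and parallels are stretched by k = sec φ.
Areal scale = h·k = 1 × sec φ; at 44.6°, h = 1.000, k = 1.404, so h·k = 1.404.
True area = apparent / (areal scale) = 81700 / 1.404 ≈ 58200 km².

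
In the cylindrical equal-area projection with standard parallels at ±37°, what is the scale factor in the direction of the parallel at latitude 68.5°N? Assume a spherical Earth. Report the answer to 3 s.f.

A cylindrical equal-area projection with standard parallel φ₀ has meridian scale h = cos φ / cos φ₀ and parallel scale k = cos φ₀ / cos φ (so areas are preserved, h·k = 1).
k = cos 37° / cos 68.5° = 0.7986/0.3665 = 2.179.

2.18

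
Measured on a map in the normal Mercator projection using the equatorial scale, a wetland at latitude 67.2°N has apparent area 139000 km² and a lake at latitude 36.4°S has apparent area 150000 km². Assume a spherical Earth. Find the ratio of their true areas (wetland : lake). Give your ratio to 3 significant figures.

On Mercator the areal scale is sec²φ, so true area = apparent × cos²φ.
True area of wetland: 139000 × cos²(67.2°) = 139000 × 0.1502 = 20870 km².
True area of lake: 150000 × cos²(36.4°) = 150000 × 0.6479 = 97180 km².
Ratio = 20870 / 97180 ≈ 0.215.

0.215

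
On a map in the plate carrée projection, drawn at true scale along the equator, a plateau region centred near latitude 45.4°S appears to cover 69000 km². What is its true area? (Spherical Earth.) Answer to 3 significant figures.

48400 km²

In the plate carrée (x = Rλ, y = Rφ), meridians are true-scale (h = 1) and parallels are stretched by k = sec φ.
Areal scale = h·k = 1 × sec φ; at 45.4°, h = 1.000, k = 1.424, so h·k = 1.424.
True area = apparent / (areal scale) = 69000 / 1.424 ≈ 48400 km².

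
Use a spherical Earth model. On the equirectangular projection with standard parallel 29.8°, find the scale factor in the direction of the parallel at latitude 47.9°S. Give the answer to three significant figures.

1.29

With standard parallel φ₀ = 29.8°, the equirectangular projection gives x = Rλ cos φ₀, y = Rφ, so h = 1 and k = cos 29.8° / cos φ.
k = cos 29.8° / cos 47.9° = 0.8678/0.6704 = 1.294.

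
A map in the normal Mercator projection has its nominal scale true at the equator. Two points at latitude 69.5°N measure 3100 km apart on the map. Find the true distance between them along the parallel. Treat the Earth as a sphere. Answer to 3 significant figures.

1090 km

The Mercator projection is conformal; its linear scale factor is the same in every direction and equals sec φ = 1/cos φ.
Along the parallel at 69.5°, map distances are exaggerated by k = sec 69.5° = 2.855.
True distance = 3100 / 2.855 = 3100 × cos 69.5° ≈ 1090 km.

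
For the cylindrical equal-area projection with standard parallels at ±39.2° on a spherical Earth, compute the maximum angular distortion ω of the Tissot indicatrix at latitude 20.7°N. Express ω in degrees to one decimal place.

21.4°

For cylindrical equal-area with standard parallel φ₀, h = cos φ / cos φ₀ and k = cos φ₀ / cos φ, so h·k = 1.
At 20.7°: h = 1.207, k = 0.8284; principal scales a = 1.207, b = 0.8284.
sin(ω/2) = (a − b)/(a + b) = 0.3787/2.036 = 0.1860, so ω = 2 arcsin(0.1860) ≈ 21.4°.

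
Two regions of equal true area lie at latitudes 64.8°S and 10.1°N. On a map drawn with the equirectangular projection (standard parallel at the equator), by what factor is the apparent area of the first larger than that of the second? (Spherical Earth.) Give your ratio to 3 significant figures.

2.31

For the equirectangular projection with φ₀ = 0 (plate carrée), h = 1 along meridians and k = sec φ along parallels.
Areal scale at 64.8°: h·k = 1.000 × 2.349 = 2.349.
Areal scale at 10.1°: h·k = 1.000 × 1.016 = 1.016.
Ratio = 2.349/1.016 ≈ 2.31.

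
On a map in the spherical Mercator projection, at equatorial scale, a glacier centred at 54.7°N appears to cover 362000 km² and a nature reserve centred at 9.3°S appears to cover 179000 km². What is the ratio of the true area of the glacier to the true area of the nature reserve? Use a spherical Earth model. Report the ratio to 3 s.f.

0.693

On Mercator the areal scale is sec²φ, so true area = apparent × cos²φ.
True area of glacier: 362000 × cos²(54.7°) = 362000 × 0.3339 = 120900 km².
True area of nature reserve: 179000 × cos²(9.3°) = 179000 × 0.9739 = 174300 km².
Ratio = 120900 / 174300 ≈ 0.693.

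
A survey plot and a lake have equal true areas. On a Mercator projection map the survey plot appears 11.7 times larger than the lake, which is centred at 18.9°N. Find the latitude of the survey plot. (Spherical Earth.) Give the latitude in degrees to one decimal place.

On Mercator, (apparent₁)/(apparent₂) = sec²φ₁ / sec²φ₂ when true areas are equal.
cos²φ₂ / cos²φ₁ = 11.7  ⇒  cos φ₁ = cos 18.9° / √11.7 = 0.9461/3.421 = 0.2766.
φ₁ = arccos(0.2766) ≈ 73.9°.

73.9°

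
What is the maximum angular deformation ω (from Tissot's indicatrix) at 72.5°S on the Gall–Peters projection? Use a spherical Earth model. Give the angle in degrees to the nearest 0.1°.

87.8°

The Gall–Peters projection is cylindrical equal-area with φ₀ = 45°. A cylindrical equal-area projection with standard parallel φ₀ has meridian scale h = cos φ / cos φ₀ and parallel scale k = cos φ₀ / cos φ (so areas are preserved, h·k = 1).
At 72.5°: h = 0.4253, k = 2.351; principal scales a = 2.351, b = 0.4253.
sin(ω/2) = (a − b)/(a + b) = 1.926/2.777 = 0.6937, so ω = 2 arcsin(0.6937) ≈ 87.8°.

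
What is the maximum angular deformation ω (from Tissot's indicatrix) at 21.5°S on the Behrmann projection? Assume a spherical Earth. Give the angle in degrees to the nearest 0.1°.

Behrmann is a cylindrical equal-area projection with standard parallels at ±30°. A cylindrical equal-area projection with standard parallel φ₀ has meridian scale h = cos φ / cos φ₀ and parallel scale k = cos φ₀ / cos φ (so areas are preserved, h·k = 1).
At 21.5°: h = 1.074, k = 0.9308; principal scales a = 1.074, b = 0.9308.
sin(ω/2) = (a − b)/(a + b) = 0.1436/2.005 = 0.07160, so ω = 2 arcsin(0.07160) ≈ 8.2°.

8.2°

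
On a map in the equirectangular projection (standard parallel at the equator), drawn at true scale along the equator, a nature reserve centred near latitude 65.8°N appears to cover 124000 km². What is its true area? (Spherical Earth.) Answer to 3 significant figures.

In the plate carrée (x = Rλ, y = Rφ), meridians are true-scale (h = 1) and parallels are stretched by k = sec φ.
Areal scale = h·k = 1 × sec φ; at 65.8°, h = 1.000, k = 2.439, so h·k = 2.439.
True area = apparent / (areal scale) = 124000 / 2.439 ≈ 50800 km².

50800 km²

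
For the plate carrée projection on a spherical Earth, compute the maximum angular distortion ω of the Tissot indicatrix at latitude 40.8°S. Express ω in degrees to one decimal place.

For the equirectangular projection with φ₀ = 0 (plate carrée), h = 1 along meridians and k = sec φ along parallels.
At 40.8°: h = 1.000, k = 1.321; principal scales a = 1.321, b = 1.000.
sin(ω/2) = (a − b)/(a + b) = 0.3210/2.321 = 0.1383, so ω = 2 arcsin(0.1383) ≈ 15.9°.

15.9°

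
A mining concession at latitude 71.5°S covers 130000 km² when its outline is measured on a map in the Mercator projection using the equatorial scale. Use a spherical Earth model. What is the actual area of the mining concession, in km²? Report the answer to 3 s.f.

13100 km²

The Mercator projection is conformal; its linear scale factor is the same in every direction and equals sec φ = 1/cos φ.
Areal scale = k² = sec²φ = 1/cos²(71.5°) = 1/0.3173² = 9.932.
True area = apparent / (areal scale) = 130000 / 9.932 ≈ 13100 km².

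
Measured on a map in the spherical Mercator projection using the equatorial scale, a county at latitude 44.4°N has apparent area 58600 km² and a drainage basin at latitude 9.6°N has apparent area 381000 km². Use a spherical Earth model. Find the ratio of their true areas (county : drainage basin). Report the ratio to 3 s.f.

0.0808

Mercator's areal exaggeration is sec²φ; hence true area = (apparent area) · cos²φ.
True area of county: 58600 × cos²(44.4°) = 58600 × 0.5105 = 29910 km².
True area of drainage basin: 381000 × cos²(9.6°) = 381000 × 0.9722 = 370400 km².
Ratio = 29910 / 370400 ≈ 0.0808.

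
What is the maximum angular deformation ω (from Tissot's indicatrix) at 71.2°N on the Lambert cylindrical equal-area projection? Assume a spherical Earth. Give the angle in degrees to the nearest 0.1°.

The Lambert cylindrical equal-area projection is the cylindrical equal-area projection with its standard parallel at the equator (φ₀ = 0). Cylindrical equal-area (φ₀ = 0°): h = cos φ / cos 0° along meridians, k = cos 0° / cos φ along parallels; h·k = 1.
At 71.2°: h = 0.3223, k = 3.103; principal scales a = 3.103, b = 0.3223.
sin(ω/2) = (a − b)/(a + b) = 2.781/3.425 = 0.8118, so ω = 2 arcsin(0.8118) ≈ 108.6°.

108.6°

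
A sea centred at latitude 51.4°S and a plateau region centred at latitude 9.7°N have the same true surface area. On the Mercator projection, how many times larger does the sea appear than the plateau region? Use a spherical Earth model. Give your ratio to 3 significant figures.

Mercator is conformal with k = sec φ, so areal scale = k² = sec²φ.
At 51.4°: sec²(51.4°) = 1/0.6239² = 2.569.
At 9.7°: sec²(9.7°) = 1/0.9857² = 1.029.
Ratio = 2.569/1.029 = cos²(9.7°)/cos²(51.4°) ≈ 2.50.

2.50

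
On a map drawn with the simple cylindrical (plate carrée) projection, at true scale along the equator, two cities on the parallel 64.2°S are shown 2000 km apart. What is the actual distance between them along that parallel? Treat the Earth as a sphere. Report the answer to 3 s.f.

Plate carrée maps x = Rλ, y = Rφ. The meridian scale is h = 1 and the parallel scale is k = 1/cos φ = sec φ.
Along the parallel at 64.2°, map distances are exaggerated by k = sec 64.2° = 2.298.
True distance = 2000 / 2.298 = 2000 × cos 64.2° ≈ 870 km.

870 km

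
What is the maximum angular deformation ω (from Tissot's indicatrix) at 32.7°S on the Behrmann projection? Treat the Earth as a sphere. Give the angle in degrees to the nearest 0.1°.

The Behrmann projection is cylindrical equal-area with φ₀ = 30°. Cylindrical equal-area (φ₀ = 30°): h = cos φ / cos 30° along meridians, k = cos 30° / cos φ along parallels; h·k = 1.
At 32.7°: h = 0.9717, k = 1.029; principal scales a = 1.029, b = 0.9717.
sin(ω/2) = (a − b)/(a + b) = 0.05744/2.001 = 0.02871, so ω = 2 arcsin(0.02871) ≈ 3.3°.

3.3°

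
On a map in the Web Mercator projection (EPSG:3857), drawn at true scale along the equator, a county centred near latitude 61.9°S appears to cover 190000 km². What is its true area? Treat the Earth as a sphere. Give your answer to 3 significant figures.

Mercator is conformal, so the point scale is isotropic: h = k = sec φ = 1/cos φ.
Areal scale = k² = sec²φ = 1/cos²(61.9°) = 1/0.4710² = 4.508.
True area = apparent / (areal scale) = 190000 / 4.508 ≈ 42200 km².

42200 km²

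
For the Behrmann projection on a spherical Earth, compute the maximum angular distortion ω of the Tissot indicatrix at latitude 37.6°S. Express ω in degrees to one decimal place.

10.2°

Behrmann is a cylindrical equal-area projection with standard parallels at ±30°. Cylindrical equal-area (φ₀ = 30°): h = cos φ / cos 30° along meridians, k = cos 30° / cos φ along parallels; h·k = 1.
At 37.6°: h = 0.9149, k = 1.093; principal scales a = 1.093, b = 0.9149.
sin(ω/2) = (a − b)/(a + b) = 0.1782/2.008 = 0.08875, so ω = 2 arcsin(0.08875) ≈ 10.2°.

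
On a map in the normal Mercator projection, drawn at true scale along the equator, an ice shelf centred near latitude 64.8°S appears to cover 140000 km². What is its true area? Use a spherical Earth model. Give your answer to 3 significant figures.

25400 km²

The Mercator projection is conformal; its linear scale factor is the same in every direction and equals sec φ = 1/cos φ.
Areal scale = k² = sec²φ = 1/cos²(64.8°) = 1/0.4258² = 5.516.
True area = apparent / (areal scale) = 140000 / 5.516 ≈ 25400 km².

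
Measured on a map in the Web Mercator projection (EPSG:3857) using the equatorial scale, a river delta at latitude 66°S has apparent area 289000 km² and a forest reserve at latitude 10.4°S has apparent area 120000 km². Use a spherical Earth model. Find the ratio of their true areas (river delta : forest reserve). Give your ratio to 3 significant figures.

Mercator's areal exaggeration is sec²φ; hence true area = (apparent area) · cos²φ.
True area of river delta: 289000 × cos²(66°) = 289000 × 0.1654 = 47810 km².
True area of forest reserve: 120000 × cos²(10.4°) = 120000 × 0.9674 = 116100 km².
Ratio = 47810 / 116100 ≈ 0.412.

0.412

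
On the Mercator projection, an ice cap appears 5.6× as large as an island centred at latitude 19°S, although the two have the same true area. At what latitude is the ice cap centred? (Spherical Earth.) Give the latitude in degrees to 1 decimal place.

Mercator areal scale is sec²φ, so apparent-area ratio = sec²φ₁ / sec²φ₂ = cos²φ₂ / cos²φ₁.
cos²φ₂ / cos²φ₁ = 5.6  ⇒  cos φ₁ = cos 19° / √5.6 = 0.9455/2.366 = 0.3996.
φ₁ = arccos(0.3996) ≈ 66.4°.

66.4°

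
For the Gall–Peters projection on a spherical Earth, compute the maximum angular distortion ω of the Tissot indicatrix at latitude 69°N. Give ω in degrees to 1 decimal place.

72.5°

The Gall–Peters projection is cylindrical equal-area with φ₀ = 45°. For cylindrical equal-area with standard parallel φ₀, h = cos φ / cos φ₀ and k = cos φ₀ / cos φ, so h·k = 1.
At 69°: h = 0.5068, k = 1.973; principal scales a = 1.973, b = 0.5068.
sin(ω/2) = (a − b)/(a + b) = 1.466/2.480 = 0.5913, so ω = 2 arcsin(0.5913) ≈ 72.5°.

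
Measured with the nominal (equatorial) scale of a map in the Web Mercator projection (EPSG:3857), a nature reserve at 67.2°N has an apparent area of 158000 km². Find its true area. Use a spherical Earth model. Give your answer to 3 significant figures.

Mercator is conformal, so the point scale is isotropic: h = k = sec φ = 1/cos φ.
Areal scale = k² = sec²φ = 1/cos²(67.2°) = 1/0.3875² = 6.659.
True area = apparent / (areal scale) = 158000 / 6.659 ≈ 23700 km².

23700 km²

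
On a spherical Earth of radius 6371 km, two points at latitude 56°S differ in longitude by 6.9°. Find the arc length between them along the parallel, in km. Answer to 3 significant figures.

Arc length along a parallel = R cos φ · Δλ (with Δλ in radians).
= 6371 × cos 56° × (6.9° × π/180) = 6371 × 0.5592 × 0.1204 ≈ 429 km.

429 km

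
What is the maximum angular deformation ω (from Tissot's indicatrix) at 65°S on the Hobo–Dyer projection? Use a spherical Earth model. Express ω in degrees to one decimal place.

Hobo–Dyer is a cylindrical equal-area projection with standard parallels at ±37.5°. Cylindrical equal-area (φ₀ = 37.5°): h = cos φ / cos 37.5° along meridians, k = cos 37.5° / cos φ along parallels; h·k = 1.
At 65°: h = 0.5327, k = 1.877; principal scales a = 1.877, b = 0.5327.
sin(ω/2) = (a − b)/(a + b) = 1.345/2.410 = 0.5579, so ω = 2 arcsin(0.5579) ≈ 67.8°.

67.8°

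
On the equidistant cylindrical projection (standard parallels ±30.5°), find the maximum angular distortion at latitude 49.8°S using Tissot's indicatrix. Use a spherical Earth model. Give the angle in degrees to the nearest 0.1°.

In the equirectangular projection with standard parallel φ₀ = 30.5° (x = Rλ cos φ₀, y = Rφ), meridians are true-scale (h = 1) and the parallel scale is k = cos φ₀ / cos φ.
At 49.8°: h = 1.000, k = 1.335; principal scales a = 1.335, b = 1.000.
sin(ω/2) = (a − b)/(a + b) = 0.3349/2.335 = 0.1434, so ω = 2 arcsin(0.1434) ≈ 16.5°.

16.5°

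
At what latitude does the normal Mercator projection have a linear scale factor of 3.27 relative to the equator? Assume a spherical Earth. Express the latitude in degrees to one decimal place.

Mercator scale is k = sec φ = 1/cos φ.
1/cos φ = 3.27  ⇒  cos φ = 0.3058  ⇒  φ = arccos(0.3058) ≈ 72.2°.

72.2°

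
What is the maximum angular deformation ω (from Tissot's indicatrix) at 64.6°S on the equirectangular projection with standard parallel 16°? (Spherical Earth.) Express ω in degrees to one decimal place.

In the equirectangular projection with standard parallel φ₀ = 16° (x = Rλ cos φ₀, y = Rφ), meridians are true-scale (h = 1) and the parallel scale is k = cos φ₀ / cos φ.
At 64.6°: h = 1.000, k = 2.241; principal scales a = 2.241, b = 1.000.
sin(ω/2) = (a − b)/(a + b) = 1.241/3.241 = 0.3829, so ω = 2 arcsin(0.3829) ≈ 45.0°.

45.0°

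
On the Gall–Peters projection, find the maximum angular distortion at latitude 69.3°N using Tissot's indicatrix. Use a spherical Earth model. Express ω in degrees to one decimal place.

Gall–Peters is a cylindrical equal-area projection with standard parallels at ±45°. For cylindrical equal-area with standard parallel φ₀, h = cos φ / cos φ₀ and k = cos φ₀ / cos φ, so h·k = 1.
At 69.3°: h = 0.4999, k = 2.000; principal scales a = 2.000, b = 0.4999.
sin(ω/2) = (a − b)/(a + b) = 1.501/2.500 = 0.6001, so ω = 2 arcsin(0.6001) ≈ 73.8°.

73.8°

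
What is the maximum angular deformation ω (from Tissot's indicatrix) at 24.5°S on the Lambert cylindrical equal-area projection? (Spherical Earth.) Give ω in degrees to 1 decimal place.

10.8°

The Lambert cylindrical equal-area projection is the cylindrical equal-area projection with its standard parallel at the equator (φ₀ = 0). Cylindrical equal-area (φ₀ = 0°): h = cos φ / cos 0° along meridians, k = cos 0° / cos φ along parallels; h·k = 1.
At 24.5°: h = 0.9100, k = 1.099; principal scales a = 1.099, b = 0.9100.
sin(ω/2) = (a − b)/(a + b) = 0.1890/2.009 = 0.09407, so ω = 2 arcsin(0.09407) ≈ 10.8°.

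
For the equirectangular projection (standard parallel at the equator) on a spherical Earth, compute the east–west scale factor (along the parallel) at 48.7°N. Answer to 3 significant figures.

Plate carrée maps x = Rλ, y = Rφ. The meridian scale is h = 1 and the parallel scale is k = 1/cos φ = sec φ.
k = 1/cos 48.7° = 1/0.6600 = 1.515.

1.52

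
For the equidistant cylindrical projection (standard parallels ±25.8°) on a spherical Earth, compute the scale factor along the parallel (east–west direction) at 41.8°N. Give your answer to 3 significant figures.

In the equirectangular projection with standard parallel φ₀ = 25.8° (x = Rλ cos φ₀, y = Rφ), meridians are true-scale (h = 1) and the parallel scale is k = cos φ₀ / cos φ.
k = cos 25.8° / cos 41.8° = 0.9003/0.7455 = 1.208.

1.21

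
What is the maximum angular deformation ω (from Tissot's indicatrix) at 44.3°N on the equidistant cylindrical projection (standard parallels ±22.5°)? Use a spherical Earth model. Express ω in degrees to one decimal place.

14.6°

With standard parallel φ₀ = 22.5°, the equirectangular projection gives x = Rλ cos φ₀, y = Rφ, so h = 1 and k = cos 22.5° / cos φ.
At 44.3°: h = 1.000, k = 1.291; principal scales a = 1.291, b = 1.000.
sin(ω/2) = (a − b)/(a + b) = 0.2909/2.291 = 0.1270, so ω = 2 arcsin(0.1270) ≈ 14.6°.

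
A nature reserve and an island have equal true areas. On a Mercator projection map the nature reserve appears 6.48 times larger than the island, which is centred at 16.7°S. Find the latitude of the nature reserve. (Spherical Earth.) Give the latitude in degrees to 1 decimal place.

Mercator areal scale is sec²φ, so apparent-area ratio = sec²φ₁ / sec²φ₂ = cos²φ₂ / cos²φ₁.
cos²φ₂ / cos²φ₁ = 6.48  ⇒  cos φ₁ = cos 16.7° / √6.48 = 0.9578/2.546 = 0.3763.
φ₁ = arccos(0.3763) ≈ 67.9°.

67.9°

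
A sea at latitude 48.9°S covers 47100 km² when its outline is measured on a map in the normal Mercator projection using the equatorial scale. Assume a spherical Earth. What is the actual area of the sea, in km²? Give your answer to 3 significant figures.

20400 km²

Mercator is conformal, so the point scale is isotropic: h = k = sec φ = 1/cos φ.
Areal scale = k² = sec²φ = 1/cos²(48.9°) = 1/0.6574² = 2.314.
True area = apparent / (areal scale) = 47100 / 2.314 ≈ 20400 km².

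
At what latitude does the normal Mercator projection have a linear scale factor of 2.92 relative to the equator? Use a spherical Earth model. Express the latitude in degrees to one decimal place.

Mercator scale is k = sec φ = 1/cos φ.
1/cos φ = 2.92  ⇒  cos φ = 0.3425  ⇒  φ = arccos(0.3425) ≈ 70.0°.

70.0°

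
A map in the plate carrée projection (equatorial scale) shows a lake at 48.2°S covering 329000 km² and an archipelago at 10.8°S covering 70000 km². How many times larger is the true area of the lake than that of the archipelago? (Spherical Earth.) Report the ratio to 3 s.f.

Plate carrée has h = 1 and k = sec φ, giving areal scale sec φ; true area = (apparent area) · cos φ.
True area of lake: 329000 × cos(48.2°) = 329000 × 0.6665 = 219300 km².
True area of archipelago: 70000 × cos(10.8°) = 70000 × 0.9823 = 68760 km².
Ratio = 219300 / 68760 ≈ 3.19.

3.19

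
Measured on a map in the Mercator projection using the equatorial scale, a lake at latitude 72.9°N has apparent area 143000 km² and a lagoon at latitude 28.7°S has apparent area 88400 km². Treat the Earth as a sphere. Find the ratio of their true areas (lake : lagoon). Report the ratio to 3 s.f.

Since Mercator area scale is 1/cos²φ, the true area equals the apparent area multiplied by cos²φ.
True area of lake: 143000 × cos²(72.9°) = 143000 × 0.08646 = 12360 km².
True area of lagoon: 88400 × cos²(28.7°) = 88400 × 0.7694 = 68010 km².
Ratio = 12360 / 68010 ≈ 0.182.

0.182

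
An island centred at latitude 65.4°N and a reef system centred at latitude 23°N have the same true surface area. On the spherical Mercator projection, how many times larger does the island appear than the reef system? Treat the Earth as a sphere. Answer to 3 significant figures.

Mercator is conformal with k = sec φ, so areal scale = k² = sec²φ.
At 65.4°: sec²(65.4°) = 1/0.4163² = 5.771.
At 23°: sec²(23°) = 1/0.9205² = 1.180.
Ratio = 5.771/1.180 = cos²(23°)/cos²(65.4°) ≈ 4.89.

4.89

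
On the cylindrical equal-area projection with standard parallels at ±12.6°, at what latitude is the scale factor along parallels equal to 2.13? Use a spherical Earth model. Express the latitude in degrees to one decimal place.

A cylindrical equal-area projection with standard parallel φ₀ has meridian scale h = cos φ / cos φ₀ and parallel scale k = cos φ₀ / cos φ (so areas are preserved, h·k = 1).
k = cos φ₀ / cos φ = 2.13  ⇒  cos φ = cos 12.6° / 2.13 = 0.4582.
φ = arccos(0.4582) ≈ 62.7°.

62.7°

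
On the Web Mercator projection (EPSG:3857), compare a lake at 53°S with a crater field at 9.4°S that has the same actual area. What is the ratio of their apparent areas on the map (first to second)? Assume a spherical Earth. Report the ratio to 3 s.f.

On Mercator, area is exaggerated by sec²φ = 1/cos²φ.
At 53°: sec²(53°) = 1/0.6018² = 2.761.
At 9.4°: sec²(9.4°) = 1/0.9866² = 1.027.
Ratio = 2.761/1.027 = cos²(9.4°)/cos²(53°) ≈ 2.69.

2.69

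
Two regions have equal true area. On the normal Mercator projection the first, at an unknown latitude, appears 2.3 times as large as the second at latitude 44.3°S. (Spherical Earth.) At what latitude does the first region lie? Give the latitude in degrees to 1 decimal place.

61.8°

For equal true areas on Mercator, apparent areas scale as sec²φ, so the ratio is cos²φ₂ / cos²φ₁.
cos²φ₂ / cos²φ₁ = 2.3  ⇒  cos φ₁ = cos 44.3° / √2.3 = 0.7157/1.517 = 0.4719.
φ₁ = arccos(0.4719) ≈ 61.8°.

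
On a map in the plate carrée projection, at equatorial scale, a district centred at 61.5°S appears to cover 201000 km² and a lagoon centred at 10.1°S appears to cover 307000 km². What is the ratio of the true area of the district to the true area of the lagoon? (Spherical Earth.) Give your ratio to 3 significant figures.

0.317

On the plate carrée, areal scale = h·k = 1 × sec φ, so true area = apparent × cos φ.
True area of district: 201000 × cos(61.5°) = 201000 × 0.4772 = 95910 km².
True area of lagoon: 307000 × cos(10.1°) = 307000 × 0.9845 = 302200 km².
Ratio = 95910 / 302200 ≈ 0.317.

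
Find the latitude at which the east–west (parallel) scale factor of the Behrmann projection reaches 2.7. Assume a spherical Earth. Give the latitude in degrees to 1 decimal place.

The Behrmann projection is cylindrical equal-area with φ₀ = 30°. Cylindrical equal-area (φ₀ = 30°): h = cos φ / cos 30° along meridians, k = cos 30° / cos φ along parallels; h·k = 1.
k = cos φ₀ / cos φ = 2.7  ⇒  cos φ = cos 30° / 2.7 = 0.3208.
φ = arccos(0.3208) ≈ 71.3°.

71.3°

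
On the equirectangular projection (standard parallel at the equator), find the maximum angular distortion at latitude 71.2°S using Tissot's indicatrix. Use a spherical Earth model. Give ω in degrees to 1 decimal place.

In the plate carrée (x = Rλ, y = Rφ), meridians are true-scale (h = 1) and parallels are stretched by k = sec φ.
At 71.2°: h = 1.000, k = 3.103; principal scales a = 3.103, b = 1.000.
sin(ω/2) = (a − b)/(a + b) = 2.103/4.103 = 0.5126, so ω = 2 arcsin(0.5126) ≈ 61.7°.

61.7°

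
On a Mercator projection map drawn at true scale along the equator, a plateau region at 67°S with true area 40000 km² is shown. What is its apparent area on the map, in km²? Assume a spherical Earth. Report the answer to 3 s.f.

262000 km²

Mercator is conformal, so the point scale is isotropic: h = k = sec φ = 1/cos φ.
Areal scale = k² = sec²φ = 1/cos²(67°) = 1/0.3907² = 6.550.
Apparent area = 40000 × 6.550 ≈ 262000 km².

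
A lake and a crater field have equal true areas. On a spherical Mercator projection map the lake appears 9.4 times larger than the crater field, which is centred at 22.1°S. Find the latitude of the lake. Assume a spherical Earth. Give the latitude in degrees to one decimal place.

72.4°

On Mercator, (apparent₁)/(apparent₂) = sec²φ₁ / sec²φ₂ when true areas are equal.
cos²φ₂ / cos²φ₁ = 9.4  ⇒  cos φ₁ = cos 22.1° / √9.4 = 0.9265/3.066 = 0.3022.
φ₁ = arccos(0.3022) ≈ 72.4°.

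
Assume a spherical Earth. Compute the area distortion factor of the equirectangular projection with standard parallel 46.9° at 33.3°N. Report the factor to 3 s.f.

In the equirectangular projection with standard parallel φ₀ = 46.9° (x = Rλ cos φ₀, y = Rφ), meridians are true-scale (h = 1) and the parallel scale is k = cos φ₀ / cos φ.
Areal scale = h·k = 1 × cos φ₀ / cos φ; at 33.3°, h = 1.000, k = 0.8175, so h·k = 0.8175.

0.818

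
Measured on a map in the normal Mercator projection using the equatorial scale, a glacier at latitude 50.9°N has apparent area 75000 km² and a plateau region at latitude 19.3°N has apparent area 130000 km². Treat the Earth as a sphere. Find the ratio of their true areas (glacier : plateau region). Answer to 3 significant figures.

0.258

On Mercator the areal scale is sec²φ, so true area = apparent × cos²φ.
True area of glacier: 75000 × cos²(50.9°) = 75000 × 0.3978 = 29830 km².
True area of plateau region: 130000 × cos²(19.3°) = 130000 × 0.8908 = 115800 km².
Ratio = 29830 / 115800 ≈ 0.258.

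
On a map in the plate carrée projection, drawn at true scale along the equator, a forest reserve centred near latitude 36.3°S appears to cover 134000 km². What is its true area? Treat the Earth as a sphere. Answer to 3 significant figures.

108000 km²

In the plate carrée (x = Rλ, y = Rφ), meridians are true-scale (h = 1) and parallels are stretched by k = sec φ.
Areal scale = h·k = 1 × sec φ; at 36.3°, h = 1.000, k = 1.241, so h·k = 1.241.
True area = apparent / (areal scale) = 134000 / 1.241 ≈ 108000 km².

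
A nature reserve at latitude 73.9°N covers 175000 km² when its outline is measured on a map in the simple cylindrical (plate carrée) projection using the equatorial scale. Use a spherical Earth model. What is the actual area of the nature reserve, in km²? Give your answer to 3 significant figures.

48500 km²

For the equirectangular projection with φ₀ = 0 (plate carrée), h = 1 along meridians and k = sec φ along parallels.
Areal scale = h·k = 1 × sec φ; at 73.9°, h = 1.000, k = 3.606, so h·k = 3.606.
True area = apparent / (areal scale) = 175000 / 3.606 ≈ 48500 km².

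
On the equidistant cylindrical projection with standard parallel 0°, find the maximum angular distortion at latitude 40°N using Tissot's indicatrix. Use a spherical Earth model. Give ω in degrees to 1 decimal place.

Plate carrée maps x = Rλ, y = Rφ. The meridian scale is h = 1 and the parallel scale is k = 1/cos φ = sec φ.
At 40°: h = 1.000, k = 1.305; principal scales a = 1.305, b = 1.000.
sin(ω/2) = (a − b)/(a + b) = 0.3054/2.305 = 0.1325, so ω = 2 arcsin(0.1325) ≈ 15.2°.

15.2°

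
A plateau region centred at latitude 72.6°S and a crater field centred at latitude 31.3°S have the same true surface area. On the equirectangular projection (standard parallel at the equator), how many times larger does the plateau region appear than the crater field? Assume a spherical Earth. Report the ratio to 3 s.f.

2.86

In the plate carrée (x = Rλ, y = Rφ), meridians are true-scale (h = 1) and parallels are stretched by k = sec φ.
Areal scale at 72.6°: h·k = 1.000 × 3.344 = 3.344.
Areal scale at 31.3°: h·k = 1.000 × 1.170 = 1.170.
Ratio = 3.344/1.170 ≈ 2.86.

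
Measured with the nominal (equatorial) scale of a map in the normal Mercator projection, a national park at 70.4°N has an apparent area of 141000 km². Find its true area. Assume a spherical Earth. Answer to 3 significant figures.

15900 km²

Mercator is conformal, so the point scale is isotropic: h = k = sec φ = 1/cos φ.
Areal scale = k² = sec²φ = 1/cos²(70.4°) = 1/0.3355² = 8.887.
True area = apparent / (areal scale) = 141000 / 8.887 ≈ 15900 km².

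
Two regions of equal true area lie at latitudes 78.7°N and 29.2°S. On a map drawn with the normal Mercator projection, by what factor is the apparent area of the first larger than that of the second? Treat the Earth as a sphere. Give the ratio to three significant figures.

Mercator is conformal with k = sec φ, so areal scale = k² = sec²φ.
At 78.7°: sec²(78.7°) = 1/0.1959² = 26.05.
At 29.2°: sec²(29.2°) = 1/0.8729² = 1.312.
Ratio = 26.05/1.312 = cos²(29.2°)/cos²(78.7°) ≈ 19.8.

19.8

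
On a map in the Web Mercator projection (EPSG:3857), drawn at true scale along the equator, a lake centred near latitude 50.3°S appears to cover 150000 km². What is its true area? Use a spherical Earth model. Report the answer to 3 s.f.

The Mercator projection is conformal; its linear scale factor is the same in every direction and equals sec φ = 1/cos φ.
Areal scale = k² = sec²φ = 1/cos²(50.3°) = 1/0.6388² = 2.451.
True area = apparent / (areal scale) = 150000 / 2.451 ≈ 61200 km².

61200 km²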